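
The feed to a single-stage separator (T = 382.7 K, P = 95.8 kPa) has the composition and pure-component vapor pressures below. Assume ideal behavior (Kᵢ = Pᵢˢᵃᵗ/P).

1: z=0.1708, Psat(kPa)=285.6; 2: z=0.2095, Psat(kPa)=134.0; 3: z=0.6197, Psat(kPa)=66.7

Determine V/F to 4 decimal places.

V/F = 0.5674

Raoult's law: Kᵢ = Pᵢˢᵃᵗ/P = Pᵢˢᵃᵗ/95.8.
  K_1 = 285.6/95.8 = 2.981211, K_2 = 134.0/95.8 = 1.398747, K_3 = 66.7/95.8 = 0.696242
Material balance + equilibrium reduce to Σ zᵢ(Kᵢ−1)/(1+V/F(Kᵢ−1)) = 0.
Check two-phase: ΣzᵢKᵢ = 1.2337 > 1 and Σzᵢ/Kᵢ = 1.0971 > 1, so g(0) = 0.2337 > 0 and g(1) = -0.0971 < 0.
Newton–Raphson from V/F = 0.65:
  V/F = 0.6500: g = -0.02029, g' = -0.2379 → V/F = 0.5647
  V/F = 0.5647: g = 0.00068, g' = -0.2548 → V/F = 0.5674
Converged at V/F = 0.5674.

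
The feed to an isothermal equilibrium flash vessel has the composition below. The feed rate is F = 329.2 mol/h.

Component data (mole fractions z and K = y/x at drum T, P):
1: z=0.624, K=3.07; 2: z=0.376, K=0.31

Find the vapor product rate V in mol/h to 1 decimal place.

V = 237.9 mol/h

Material balance + equilibrium reduce to Σ zᵢ(Kᵢ−1)/(1+V/F(Kᵢ−1)) = 0.
Feasibility: ΣzᵢKᵢ = 2.032, Σzᵢ/Kᵢ = 1.416 — both > 1, two phases present.
Binary case is linear: z₁(K₁−1)(1+V/F(K₂−1)) + z₂(K₂−1)(1+V/F(K₁−1)) = 0
⇒ V/F = [z₁(K₁−1)+z₂(K₂−1)] / [−(K₁−1)(K₂−1)] = 1.0322/1.4283 = 0.723
Then V = V/F·F = 0.7227·329.2 = 237.9 mol/h and L = F − V = 91.3 mol/h.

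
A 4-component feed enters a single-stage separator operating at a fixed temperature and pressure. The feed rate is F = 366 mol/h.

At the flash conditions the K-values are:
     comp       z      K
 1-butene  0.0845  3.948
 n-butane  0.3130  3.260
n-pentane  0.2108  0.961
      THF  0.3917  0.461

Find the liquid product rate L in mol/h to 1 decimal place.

L = 105.1 mol/h

Rachford–Rice: g(ψ) = Σ zᵢ(Kᵢ−1)/(1+ψ(Kᵢ−1)) = 0.
Check two-phase: ΣzᵢKᵢ = 1.7371 > 1 and Σzᵢ/Kᵢ = 1.1864 > 1, so g(0) = 0.7371 > 0 and g(1) = -0.1864 < 0.
Newton iteration, ψ⁰ = 0.5:
  ψ = 0.5000: g = 0.13539, g' = -0.6859 → ψ = 0.6974
  ψ = 0.6974: g = 0.00938, g' = -0.6120 → ψ = 0.7127
Converged at ψ = 0.7127.
Then V = ψ·F = 0.7127·366 = 260.9 mol/h and L = F − V = 105.1 mol/h.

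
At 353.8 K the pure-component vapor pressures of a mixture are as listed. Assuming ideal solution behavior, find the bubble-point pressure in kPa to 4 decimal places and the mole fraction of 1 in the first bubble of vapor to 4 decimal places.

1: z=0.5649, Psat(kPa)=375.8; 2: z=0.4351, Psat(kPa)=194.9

Pbub = 297.0904 kPa, y_1 = 0.7146

At the bubble point ψ → 0, so ΣzᵢKᵢ = 1 with Kᵢ = Pᵢˢᵃᵗ/P ⇒ P = ΣzᵢPᵢˢᵃᵗ.
P = 0.5649·375.8 + 0.4351·194.9 = 297.0904 kPa
yᵢ = zᵢPᵢˢᵃᵗ/P ⇒ y_1 = 0.5649·375.8/297.0904 = 0.7146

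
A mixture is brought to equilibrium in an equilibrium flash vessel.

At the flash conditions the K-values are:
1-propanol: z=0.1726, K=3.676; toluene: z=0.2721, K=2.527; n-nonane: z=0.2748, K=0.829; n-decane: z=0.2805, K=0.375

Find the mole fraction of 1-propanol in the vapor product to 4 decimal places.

y_1-propanol = 0.2219

Material balance + equilibrium reduce to Σ zᵢ(Kᵢ−1)/(1+ψ(Kᵢ−1)) = 0.
Feasibility: ΣzᵢKᵢ = 1.6551, Σzᵢ/Kᵢ = 1.2341 — both > 1, two phases present.
Newton iteration, ψ⁰ = 0.5:
  ψ = 0.5000: g = 0.12678, g' = -0.6716 → ψ = 0.6888
  ψ = 0.6888: g = 0.00386, g' = -0.6518 → ψ = 0.6947
Converged at ψ = 0.6947.
Compositions from xᵢ = zᵢ/(1+ψ(Kᵢ−1)), yᵢ = Kᵢxᵢ:
  1-propanol: x = 0.0604, y = 0.2219
  toluene: x = 0.1320, y = 0.3337
  n-nonane: x = 0.3118, y = 0.2585
  n-decane: x = 0.4957, y = 0.1859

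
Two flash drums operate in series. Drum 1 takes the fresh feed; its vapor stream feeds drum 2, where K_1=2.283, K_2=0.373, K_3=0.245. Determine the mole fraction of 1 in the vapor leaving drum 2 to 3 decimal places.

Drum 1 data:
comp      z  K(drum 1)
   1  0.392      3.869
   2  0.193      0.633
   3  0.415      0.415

Drum 1:
Material balance + equilibrium reduce to Σ zᵢ(Kᵢ−1)/(1+ψ₁(Kᵢ−1)) = 0.
Check two-phase: ΣzᵢKᵢ = 1.811 > 1 and Σzᵢ/Kᵢ = 1.406 > 1, so g(0) = 0.811 > 0 and g(1) = -0.406 < 0.
Newton–Raphson from ψ₁ = 0.5:
  ψ₁ = 0.500: g = 0.0321, g' = -0.867 → ψ₁ = 0.537
  ψ₁ = 0.537: g = 0.0005, g' = -0.842 → ψ₁ = 0.538
Converged at ψ₁ = 0.538.
Drum-1 compositions:
  1: x = 0.154, y = 0.597
  2: x = 0.240, y = 0.152
  3: x = 0.605, y = 0.251
Drum-2 feed = drum-1 vapor: z₂ = (0.5966, 0.1522, 0.2512).
Drum 2:
Rachford–Rice: g(ψ₂) = Σ zᵢ(Kᵢ−1)/(1+ψ₂(Kᵢ−1)) = 0.
g(0) = ΣzᵢKᵢ − 1 = 0.480 and g(1) = 1 − Σzᵢ/Kᵢ = -0.695, so a root lies in (0, 1).
Newton–Raphson from ψ₂ = 0.5:
  ψ₂ = 0.500: g = 0.0226, g' = -0.861 → ψ₂ = 0.526
Converged at ψ₂ = 0.526.
  1: x = 0.356, y = 0.813
  2: x = 0.227, y = 0.085
  3: x = 0.417, y = 0.102

y_1 (drum 2) = 0.813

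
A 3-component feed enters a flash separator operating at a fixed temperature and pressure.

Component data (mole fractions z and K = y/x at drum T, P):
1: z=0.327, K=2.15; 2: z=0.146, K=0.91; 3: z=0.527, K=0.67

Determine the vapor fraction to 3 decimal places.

ψ = 0.566

Let ψ = V/F and solve Σ zᵢ(Kᵢ−1)/(1+ψ(Kᵢ−1)) = 0.
g(0) = ΣzᵢKᵢ − 1 = 0.189 and g(1) = 1 − Σzᵢ/Kᵢ = -0.099, so a root lies in (0, 1).
Newton iteration, ψ⁰ = 0.56:
  ψ = 0.560: g = 0.0016, g' = -0.248 → ψ = 0.566
Converged at ψ = 0.566.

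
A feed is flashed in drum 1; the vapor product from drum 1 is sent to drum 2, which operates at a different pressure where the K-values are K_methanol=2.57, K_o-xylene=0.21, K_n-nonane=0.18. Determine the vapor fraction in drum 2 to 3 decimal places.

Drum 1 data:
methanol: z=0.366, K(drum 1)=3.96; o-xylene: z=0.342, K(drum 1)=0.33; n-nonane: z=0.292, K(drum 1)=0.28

Drum 1:
Rachford–Rice: g(ψ₁) = Σ zᵢ(Kᵢ−1)/(1+ψ₁(Kᵢ−1)) = 0.
Feasibility: ΣzᵢKᵢ = 1.644, Σzᵢ/Kᵢ = 2.172 — both > 1, two phases present.
Newton–Raphson from ψ₁ = 0.51:
  ψ₁ = 0.510: g = -0.2486, g' = -1.241 → ψ₁ = 0.310
  ψ₁ = 0.310: g = 0.0055, g' = -1.368 → ψ₁ = 0.314
Converged at ψ₁ = 0.314.
Drum-1 compositions:
  methanol: x = 0.190, y = 0.751
  o-xylene: x = 0.433, y = 0.143
  n-nonane: x = 0.377, y = 0.106
Drum-2 feed = drum-1 vapor: z₂ = (0.7515, 0.1429, 0.1056).
Drum 2:
Material balance + equilibrium reduce to Σ zᵢ(Kᵢ−1)/(1+ψ₂(Kᵢ−1)) = 0.
Feasibility: ΣzᵢKᵢ = 1.980, Σzᵢ/Kᵢ = 1.560 — both > 1, two phases present.
Newton iteration, ψ₂⁰ = 0.5:
  ψ₂ = 0.500: g = 0.3276, g' = -1.029 → ψ₂ = 0.818
  ψ₂ = 0.818: g = -0.0662, g' = -1.725 → ψ₂ = 0.780
  ψ₂ = 0.780: g = -0.0040, g' = -1.526 → ψ₂ = 0.777
Converged at ψ₂ = 0.777.
  methanol: x = 0.338, y = 0.870
  o-xylene: x = 0.370, y = 0.078
  n-nonane: x = 0.291, y = 0.052

V/F (drum 2) = 0.777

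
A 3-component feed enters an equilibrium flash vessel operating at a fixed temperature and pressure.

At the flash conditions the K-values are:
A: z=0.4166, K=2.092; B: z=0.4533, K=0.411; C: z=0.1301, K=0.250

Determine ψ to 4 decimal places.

ψ = 0.1317

Rachford–Rice: g(ψ) = Σ zᵢ(Kᵢ−1)/(1+ψ(Kᵢ−1)) = 0.
Check two-phase: ΣzᵢKᵢ = 1.0904 > 1 and Σzᵢ/Kᵢ = 1.8225 > 1, so g(0) = 0.0904 > 0 and g(1) = -0.8225 < 0.
Newton iteration, ψ⁰ = 0.34:
  ψ = 0.3400: g = -0.13307, g' = -0.6419 → ψ = 0.1327
  ψ = 0.1327: g = -0.00064, g' = -0.6543 → ψ = 0.1317
Converged at ψ = 0.1317.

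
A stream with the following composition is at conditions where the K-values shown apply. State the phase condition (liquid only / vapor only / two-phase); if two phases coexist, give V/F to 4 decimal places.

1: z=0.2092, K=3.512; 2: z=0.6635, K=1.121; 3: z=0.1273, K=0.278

ΣzᵢKᵢ = 1.5139; Σzᵢ/Kᵢ = 1.1094.
Both exceed 1, so a two-phase solution exists.
Rachford–Rice: g(ψ) = Σ zᵢ(Kᵢ−1)/(1+ψ(Kᵢ−1)) = 0.
Newton iteration, ψ⁰ = 0.5:
  ψ = 0.5000: g = 0.16481, g' = -0.4305 → ψ = 0.8828
  ψ = 0.8828: g = -0.01761, g' = -0.6401 → ψ = 0.8553
  ψ = 0.8553: g = -0.00064, g' = -0.5948 → ψ = 0.8542
Converged at ψ = 0.8542.

two-phase, V/F = 0.8542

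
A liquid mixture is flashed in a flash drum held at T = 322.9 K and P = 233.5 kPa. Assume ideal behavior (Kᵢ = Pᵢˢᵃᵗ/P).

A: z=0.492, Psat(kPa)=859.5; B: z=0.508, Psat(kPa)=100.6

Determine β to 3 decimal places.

β = 0.675

Raoult's law: Kᵢ = Pᵢˢᵃᵗ/P = Pᵢˢᵃᵗ/233.5.
  K_A = 859.5/233.5 = 3.68094, K_B = 100.6/233.5 = 0.43084
Rachford–Rice: g(β) = Σ zᵢ(Kᵢ−1)/(1+β(Kᵢ−1)) = 0.
Feasibility: ΣzᵢKᵢ = 2.030, Σzᵢ/Kᵢ = 1.313 — both > 1, two phases present.
Binary case is linear: z₁(K₁−1)(1+β(K₂−1)) + z₂(K₂−1)(1+β(K₁−1)) = 0
⇒ β = [z₁(K₁−1)+z₂(K₂−1)] / [−(K₁−1)(K₂−1)] = 1.0299/1.5259 = 0.675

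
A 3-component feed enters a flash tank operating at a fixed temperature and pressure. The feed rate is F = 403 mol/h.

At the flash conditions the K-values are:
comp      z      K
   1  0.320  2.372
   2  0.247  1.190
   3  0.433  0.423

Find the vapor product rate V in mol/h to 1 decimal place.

Material balance + equilibrium reduce to Σ zᵢ(Kᵢ−1)/(1+ψ(Kᵢ−1)) = 0.
Check two-phase: ΣzᵢKᵢ = 1.236 > 1 and Σzᵢ/Kᵢ = 1.366 > 1, so g(0) = 0.236 > 0 and g(1) = -0.366 < 0.
Iterate (Newton) starting at ψ = 0.38:
  ψ = 0.380: g = 0.0123, g' = -0.505 → ψ = 0.404
  ψ = 0.404: g = 0.0000, g' = -0.502 → ψ = 0.405
Converged at ψ = 0.405.
Then V = ψ·F = 0.4045·403 = 163.0 mol/h and L = F − V = 240.0 mol/h.

V = 163.0 mol/h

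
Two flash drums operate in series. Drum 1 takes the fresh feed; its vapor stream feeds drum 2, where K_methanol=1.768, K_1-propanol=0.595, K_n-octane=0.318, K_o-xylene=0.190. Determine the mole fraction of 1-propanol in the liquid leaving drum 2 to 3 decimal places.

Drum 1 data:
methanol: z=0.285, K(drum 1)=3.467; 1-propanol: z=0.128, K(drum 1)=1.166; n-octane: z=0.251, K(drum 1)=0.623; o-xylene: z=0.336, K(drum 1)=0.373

x_1-propanol (drum 2) = 0.150

Drum 1:
Let ψ₁ = V/F and solve Σ zᵢ(Kᵢ−1)/(1+ψ₁(Kᵢ−1)) = 0.
Feasibility: ΣzᵢKᵢ = 1.419, Σzᵢ/Kᵢ = 1.496 — both > 1, two phases present.
Newton–Raphson from ψ₁ = 0.5:
  ψ₁ = 0.500: g = -0.0891, g' = -0.685 → ψ₁ = 0.370
  ψ₁ = 0.370: g = 0.0033, g' = -0.749 → ψ₁ = 0.374
Converged at ψ₁ = 0.374.
Drum-1 compositions:
  methanol: x = 0.148, y = 0.514
  1-propanol: x = 0.121, y = 0.141
  n-octane: x = 0.292, y = 0.182
  o-xylene: x = 0.439, y = 0.164
Drum-2 feed = drum-1 vapor: z₂ = (0.5136, 0.1405, 0.1821, 0.1638).
Drum 2:
Material balance + equilibrium reduce to Σ zᵢ(Kᵢ−1)/(1+ψ₂(Kᵢ−1)) = 0.
Feasibility: ΣzᵢKᵢ = 1.081, Σzᵢ/Kᵢ = 1.961 — both > 1, two phases present.
Iterate (Newton) starting at ψ₂ = 0.5:
  ψ₂ = 0.500: g = -0.1977, g' = -0.693 → ψ₂ = 0.215
  ψ₂ = 0.215: g = -0.0297, g' = -0.525 → ψ₂ = 0.158
  ψ₂ = 0.158: g = -0.0003, g' = -0.515 → ψ₂ = 0.157
Converged at ψ₂ = 0.157.
  methanol: x = 0.458, y = 0.810
  1-propanol: x = 0.150, y = 0.089
  n-octane: x = 0.204, y = 0.065
  o-xylene: x = 0.188, y = 0.036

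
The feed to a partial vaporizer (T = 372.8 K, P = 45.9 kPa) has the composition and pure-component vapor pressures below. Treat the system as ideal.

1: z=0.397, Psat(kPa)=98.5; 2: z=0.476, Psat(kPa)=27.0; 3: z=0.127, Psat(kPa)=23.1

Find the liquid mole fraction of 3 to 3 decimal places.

Raoult's law: Kᵢ = Pᵢˢᵃᵗ/P = Pᵢˢᵃᵗ/45.9.
  K_1 = 98.5/45.9 = 2.14597, K_2 = 27.0/45.9 = 0.58824, K_3 = 23.1/45.9 = 0.50327
Let ψ = V/F and solve Σ zᵢ(Kᵢ−1)/(1+ψ(Kᵢ−1)) = 0.
g(0) = ΣzᵢKᵢ − 1 = 0.196 and g(1) = 1 − Σzᵢ/Kᵢ = -0.247, so a root lies in (0, 1).
Newton–Raphson from ψ = 0.5:
  ψ = 0.500: g = -0.0415, g' = -0.394 → ψ = 0.395
  ψ = 0.395: g = 0.0008, g' = -0.411 → ψ = 0.397
Converged at ψ = 0.397.
Compositions from xᵢ = zᵢ/(1+ψ(Kᵢ−1)), yᵢ = Kᵢxᵢ:
  1: x = 0.273, y = 0.586
  2: x = 0.569, y = 0.335
  3: x = 0.158, y = 0.080

x_3 = 0.158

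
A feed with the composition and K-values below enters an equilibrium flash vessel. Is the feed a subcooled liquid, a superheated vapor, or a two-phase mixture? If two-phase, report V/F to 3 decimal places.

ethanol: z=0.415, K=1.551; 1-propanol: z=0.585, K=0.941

ΣzᵢKᵢ = 1.194; Σzᵢ/Kᵢ = 0.889.
Since Σzᵢ/Kᵢ < 1 the mixture is above its dew point — single vapor phase.

superheated vapor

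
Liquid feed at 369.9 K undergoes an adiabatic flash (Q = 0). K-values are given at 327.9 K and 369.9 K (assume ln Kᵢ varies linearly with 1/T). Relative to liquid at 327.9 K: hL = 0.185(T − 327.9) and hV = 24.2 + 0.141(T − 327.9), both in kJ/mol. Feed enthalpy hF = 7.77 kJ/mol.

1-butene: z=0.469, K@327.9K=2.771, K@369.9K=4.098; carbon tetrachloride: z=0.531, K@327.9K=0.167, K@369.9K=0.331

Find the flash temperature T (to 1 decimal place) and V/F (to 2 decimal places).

T = 332.1 K, V/F = 0.29

Adiabatic flash: solve Rachford–Rice at each trial T, then check hF = ψ·hV(T) + (1−ψ)·hL(T).
  T = 327.9 K: K = (2.771, 0.167), RR gives ψ = 0.263, H_out = 6.369 kJ/mol
  T = 369.9 K: K = (4.098, 0.331), RR gives ψ = 0.530, H_out = 19.609 kJ/mol
  T = 348.9 K: K = (3.410, 0.240), RR gives ψ = 0.397, H_out = 13.120 kJ/mol
  T = 338.4 K: K = (3.084, 0.201), RR gives ψ = 0.332, H_out = 9.833 kJ/mol
  T = 333.1 K: K = (2.924, 0.183), RR gives ψ = 0.298, H_out = 8.115 kJ/mol
  T = 330.5 K: K = (2.847, 0.175), RR gives ψ = 0.281, H_out = 7.251 kJ/mol
  T = 331.8 K: K = (2.886, 0.179), RR gives ψ = 0.290, H_out = 7.685 kJ/mol
Linear interpolation between T = 331.8 (H_out = 7.685) and T = 333.1 (H_out = 8.115) on hF = 7.77 gives T ≈ 332.1 K, at which ψ = 0.29.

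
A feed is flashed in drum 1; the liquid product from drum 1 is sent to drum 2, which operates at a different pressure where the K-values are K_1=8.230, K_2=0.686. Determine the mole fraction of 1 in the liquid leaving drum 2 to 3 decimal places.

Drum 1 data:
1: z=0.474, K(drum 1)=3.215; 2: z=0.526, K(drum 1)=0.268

Drum 1:
Binary case is linear: z₁(K₁−1)(1+ψ₁(K₂−1)) + z₂(K₂−1)(1+ψ₁(K₁−1)) = 0
⇒ ψ₁ = [z₁(K₁−1)+z₂(K₂−1)] / [−(K₁−1)(K₂−1)] = 0.6649/1.6214 = 0.410
Drum-1 compositions:
  1: x = 0.248, y = 0.799
  2: x = 0.752, y = 0.201
Drum-2 feed = drum-1 liquid: z₂ = (0.2484, 0.7516).
Drum 2:
Let ψ₂ = V/F and solve Σ zᵢ(Kᵢ−1)/(1+ψ₂(Kᵢ−1)) = 0.
Feasibility: ΣzᵢKᵢ = 2.560, Σzᵢ/Kᵢ = 1.126 — both > 1, two phases present.
Binary case is linear: z₁(K₁−1)(1+ψ₂(K₂−1)) + z₂(K₂−1)(1+ψ₂(K₁−1)) = 0
⇒ ψ₂ = [z₁(K₁−1)+z₂(K₂−1)] / [−(K₁−1)(K₂−1)] = 1.5598/2.2702 = 0.687
  1: x = 0.042, y = 0.343
  2: x = 0.958, y = 0.657

x_1 (drum 2) = 0.042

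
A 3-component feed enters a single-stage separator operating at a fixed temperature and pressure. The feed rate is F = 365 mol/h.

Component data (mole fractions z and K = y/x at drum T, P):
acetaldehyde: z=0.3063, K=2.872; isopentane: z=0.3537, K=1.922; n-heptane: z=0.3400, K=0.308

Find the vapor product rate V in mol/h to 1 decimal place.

V = 251.5 mol/h

Let β = V/F and solve Σ zᵢ(Kᵢ−1)/(1+β(Kᵢ−1)) = 0.
Check two-phase: ΣzᵢKᵢ = 1.6642 > 1 and Σzᵢ/Kᵢ = 1.3946 > 1, so g(0) = 0.6642 > 0 and g(1) = -0.3946 < 0.
Newton–Raphson from β = 0.56:
  β = 0.5600: g = 0.11086, g' = -0.8206 → β = 0.6951
  β = 0.6951: g = -0.00542, g' = -0.9188 → β = 0.6892
Converged at β = 0.6892.
Then V = β·F = 0.6892·365 = 251.5 mol/h and L = F − V = 113.5 mol/h.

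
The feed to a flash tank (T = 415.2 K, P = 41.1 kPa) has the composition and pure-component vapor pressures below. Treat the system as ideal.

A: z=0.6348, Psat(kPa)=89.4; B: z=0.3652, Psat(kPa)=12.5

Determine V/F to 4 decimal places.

Raoult's law: Kᵢ = Pᵢˢᵃᵗ/P = Pᵢˢᵃᵗ/41.1.
  K_A = 89.4/41.1 = 2.175182, K_B = 12.5/41.1 = 0.304136
Rachford–Rice: g(V/F) = Σ zᵢ(Kᵢ−1)/(1+V/F(Kᵢ−1)) = 0.
Check two-phase: ΣzᵢKᵢ = 1.4919 > 1 and Σzᵢ/Kᵢ = 1.4926 > 1, so g(0) = 0.4919 > 0 and g(1) = -0.4926 < 0.
Iterate (Newton) starting at V/F = 0.69:
  V/F = 0.6900: g = -0.07689, g' = -0.9217 → V/F = 0.6066
  V/F = 0.6066: g = -0.00421, g' = -0.8283 → V/F = 0.6015
Converged at V/F = 0.6015.

V/F = 0.6015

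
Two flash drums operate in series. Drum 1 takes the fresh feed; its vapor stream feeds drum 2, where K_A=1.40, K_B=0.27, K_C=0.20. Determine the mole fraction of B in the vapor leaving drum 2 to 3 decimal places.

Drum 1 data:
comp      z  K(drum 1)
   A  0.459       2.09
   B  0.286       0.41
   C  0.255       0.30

Drum 1:
Rachford–Rice: g(ψ₁) = Σ zᵢ(Kᵢ−1)/(1+ψ₁(Kᵢ−1)) = 0.
Feasibility: ΣzᵢKᵢ = 1.153, Σzᵢ/Kᵢ = 1.767 — both > 1, two phases present.
Newton–Raphson from ψ₁ = 0.5:
  ψ₁ = 0.500: g = -0.1901, g' = -0.725 → ψ₁ = 0.238
  ψ₁ = 0.238: g = -0.0129, g' = -0.659 → ψ₁ = 0.218
Converged at ψ₁ = 0.218.
Drum-1 compositions:
  A: x = 0.371, y = 0.775
  B: x = 0.328, y = 0.135
  C: x = 0.301, y = 0.090
Drum-2 feed = drum-1 vapor: z₂ = (0.7752, 0.1346, 0.0903).
Drum 2:
Newton iteration, ψ₂⁰ = 0.57:
  ψ₂ = 0.570: g = -0.0485, g' = -0.488 → ψ₂ = 0.471
  ψ₂ = 0.471: g = -0.0045, g' = -0.403 → ψ₂ = 0.459
Converged at ψ₂ = 0.459.
  A: x = 0.655, y = 0.917
  B: x = 0.202, y = 0.055
  C: x = 0.143, y = 0.029

y_B (drum 2) = 0.055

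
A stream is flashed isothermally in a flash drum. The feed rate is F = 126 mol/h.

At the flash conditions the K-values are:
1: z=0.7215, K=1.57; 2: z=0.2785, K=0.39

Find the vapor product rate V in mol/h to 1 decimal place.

V = 87.5 mol/h

Binary case is linear: z₁(K₁−1)(1+ψ(K₂−1)) + z₂(K₂−1)(1+ψ(K₁−1)) = 0
⇒ ψ = [z₁(K₁−1)+z₂(K₂−1)] / [−(K₁−1)(K₂−1)] = 0.24137/0.34770 = 0.6942
Then V = ψ·F = 0.6942·126 = 87.5 mol/h and L = F − V = 38.5 mol/h.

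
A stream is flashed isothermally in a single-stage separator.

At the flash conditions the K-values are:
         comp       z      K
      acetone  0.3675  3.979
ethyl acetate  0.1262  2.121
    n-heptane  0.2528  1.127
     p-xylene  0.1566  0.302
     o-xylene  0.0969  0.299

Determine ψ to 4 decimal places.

ψ = 0.8254

Iterate (Newton) starting at ψ = 0.5:
  ψ = 0.5000: g = 0.28812, g' = -0.8879 → ψ = 0.8245
  ψ = 0.8245: g = 0.00089, g' = -1.0100 → ψ = 0.8254
Converged at ψ = 0.8254.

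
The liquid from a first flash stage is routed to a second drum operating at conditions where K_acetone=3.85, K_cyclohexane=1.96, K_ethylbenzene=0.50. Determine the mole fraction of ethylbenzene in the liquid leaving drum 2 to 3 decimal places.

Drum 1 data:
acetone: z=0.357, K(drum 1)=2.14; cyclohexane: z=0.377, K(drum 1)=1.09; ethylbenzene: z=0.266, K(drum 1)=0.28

x_ethylbenzene (drum 2) = 0.741

Drum 1:
Newton iteration, ψ₁⁰ = 0.59:
  ψ₁ = 0.590: g = -0.0574, g' = -0.585 → ψ₁ = 0.492
  ψ₁ = 0.492: g = -0.0033, g' = -0.524 → ψ₁ = 0.486
Converged at ψ₁ = 0.486.
Drum-1 compositions:
  acetone: x = 0.230, y = 0.492
  cyclohexane: x = 0.361, y = 0.394
  ethylbenzene: x = 0.409, y = 0.115
Drum-2 feed = drum-1 liquid: z₂ = (0.2298, 0.3612, 0.4090).
Drum 2:
Material balance + equilibrium reduce to Σ zᵢ(Kᵢ−1)/(1+ψ₂(Kᵢ−1)) = 0.
Check two-phase: ΣzᵢKᵢ = 1.797 > 1 and Σzᵢ/Kᵢ = 1.062 > 1, so g(0) = 0.797 > 0 and g(1) = -0.062 < 0.
Iterate (Newton) starting at ψ₂ = 0.5:
  ψ₂ = 0.500: g = 0.2317, g' = -0.651 → ψ₂ = 0.856
  ψ₂ = 0.856: g = 0.0233, g' = -0.571 → ψ₂ = 0.897
  ψ₂ = 0.897: g = -0.0002, g' = -0.580 → ψ₂ = 0.896
Converged at ψ₂ = 0.896.
  acetone: x = 0.065, y = 0.249
  cyclohexane: x = 0.194, y = 0.381
  ethylbenzene: x = 0.741, y = 0.371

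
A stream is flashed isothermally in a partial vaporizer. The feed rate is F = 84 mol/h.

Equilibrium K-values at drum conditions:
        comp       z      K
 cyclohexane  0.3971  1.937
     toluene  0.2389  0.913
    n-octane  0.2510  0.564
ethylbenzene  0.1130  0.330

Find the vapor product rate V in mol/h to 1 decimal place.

Let β = V/F and solve Σ zᵢ(Kᵢ−1)/(1+β(Kᵢ−1)) = 0.
Check two-phase: ΣzᵢKᵢ = 1.1662 > 1 and Σzᵢ/Kᵢ = 1.2541 > 1, so g(0) = 0.1662 > 0 and g(1) = -0.2541 < 0.
Newton–Raphson from β = 0.66:
  β = 0.6600: g = -0.08153, g' = -0.3922 → β = 0.4521
  β = 0.4521: g = -0.00520, g' = -0.3524 → β = 0.4374
Converged at β = 0.4374.
Then V = β·F = 0.4374·84 = 36.7 mol/h and L = F − V = 47.3 mol/h.

V = 36.7 mol/h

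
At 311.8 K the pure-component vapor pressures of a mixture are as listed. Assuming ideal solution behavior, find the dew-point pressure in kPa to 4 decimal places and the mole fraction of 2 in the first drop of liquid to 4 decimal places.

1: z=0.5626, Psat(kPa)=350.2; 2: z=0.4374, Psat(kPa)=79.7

At the dew point ψ → 1, so Σzᵢ/Kᵢ = 1 with Kᵢ = Pᵢˢᵃᵗ/P ⇒ 1/P = Σzᵢ/Pᵢˢᵃᵗ.
1/P = 0.5626/350.2 + 0.4374/79.7 = 0.0070946 ⇒ P = 140.9525 kPa
xᵢ = zᵢP/Pᵢˢᵃᵗ ⇒ x_2 = 0.4374·140.9525/79.7 = 0.7736

Pdew = 140.9525 kPa, x_2 = 0.7736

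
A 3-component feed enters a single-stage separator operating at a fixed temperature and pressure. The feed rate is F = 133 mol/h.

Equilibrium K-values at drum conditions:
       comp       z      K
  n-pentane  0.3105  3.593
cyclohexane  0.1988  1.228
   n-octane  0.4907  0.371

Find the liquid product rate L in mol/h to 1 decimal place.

Let β = V/F and solve Σ zᵢ(Kᵢ−1)/(1+β(Kᵢ−1)) = 0.
Check two-phase: ΣzᵢKᵢ = 1.5418 > 1 and Σzᵢ/Kᵢ = 1.5709 > 1, so g(0) = 0.5418 > 0 and g(1) = -0.5709 < 0.
Iterate (Newton) starting at β = 0.65:
  β = 0.6500: g = -0.18283, g' = -0.8529 → β = 0.4356
  β = 0.4356: g = -0.00585, g' = -0.8372 → β = 0.4286
  β = 0.4286: g = 0.00001, g' = -0.8408 → β = 0.4287
Converged at β = 0.4287.
Then V = β·F = 0.4287·133 = 57.0 mol/h and L = F − V = 76.0 mol/h.

L = 76.0 mol/h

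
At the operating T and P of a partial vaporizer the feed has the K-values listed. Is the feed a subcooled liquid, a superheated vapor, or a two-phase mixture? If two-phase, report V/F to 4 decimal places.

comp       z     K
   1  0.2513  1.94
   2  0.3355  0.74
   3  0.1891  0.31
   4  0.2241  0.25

ΣzᵢKᵢ = 0.8504; Σzᵢ/Kᵢ = 2.0893.
Since ΣzᵢKᵢ < 1 the mixture is below its bubble point — single liquid phase.

subcooled liquid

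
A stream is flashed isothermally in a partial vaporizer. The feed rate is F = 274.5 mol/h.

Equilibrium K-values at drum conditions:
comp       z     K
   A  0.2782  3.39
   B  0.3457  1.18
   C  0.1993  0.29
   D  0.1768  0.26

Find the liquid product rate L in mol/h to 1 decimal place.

Let ψ = V/F and solve Σ zᵢ(Kᵢ−1)/(1+ψ(Kᵢ−1)) = 0.
g(0) = ΣzᵢKᵢ − 1 = 0.4548 and g(1) = 1 − Σzᵢ/Kᵢ = -0.7423, so a root lies in (0, 1).
Iterate (Newton) starting at ψ = 0.32:
  ψ = 0.3200: g = 0.08106, g' = -0.8547 → ψ = 0.4148
  ψ = 0.4148: g = 0.00240, g' = -0.8138 → ψ = 0.4178
Converged at ψ = 0.4178.
Then V = ψ·F = 0.4178·274.5 = 114.7 mol/h and L = F − V = 159.8 mol/h.

L = 159.8 mol/h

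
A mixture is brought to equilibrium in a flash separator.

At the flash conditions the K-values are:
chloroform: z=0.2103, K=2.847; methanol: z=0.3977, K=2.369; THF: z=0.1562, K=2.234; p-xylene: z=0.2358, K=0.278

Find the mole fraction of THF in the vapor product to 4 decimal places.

y_THF = 0.1657

Let ψ = V/F and solve Σ zᵢ(Kᵢ−1)/(1+ψ(Kᵢ−1)) = 0.
g(0) = ΣzᵢKᵢ − 1 = 0.9554 and g(1) = 1 − Σzᵢ/Kᵢ = -0.1599, so a root lies in (0, 1).
Newton–Raphson from ψ = 0.47:
  ψ = 0.4700: g = 0.40352, g' = -0.8584 → ψ = 0.9401
  ψ = 0.9401: g = -0.06065, g' = -1.4801 → ψ = 0.8991
  ψ = 0.8991: g = -0.00381, g' = -1.3031 → ψ = 0.8962
Converged at ψ = 0.8962.
Compositions from xᵢ = zᵢ/(1+ψ(Kᵢ−1)), yᵢ = Kᵢxᵢ:
  chloroform: x = 0.0792, y = 0.2255
  methanol: x = 0.1786, y = 0.4231
  THF: x = 0.0742, y = 0.1657
  p-xylene: x = 0.6680, y = 0.1857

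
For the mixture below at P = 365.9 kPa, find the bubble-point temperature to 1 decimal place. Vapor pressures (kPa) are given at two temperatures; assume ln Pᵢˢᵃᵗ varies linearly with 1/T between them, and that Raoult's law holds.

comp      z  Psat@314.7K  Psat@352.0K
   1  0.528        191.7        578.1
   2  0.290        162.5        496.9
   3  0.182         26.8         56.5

Bubble-point temperature: ΣzᵢPᵢˢᵃᵗ(T) = P. Interpolate ln Pᵢˢᵃᵗ = aᵢ + bᵢ/T.
  T = 314.7 K: ΣzᵢPᵢˢᵃᵗ = 153.22 kPa
  T = 352.0 K: ΣzᵢPᵢˢᵃᵗ = 459.62 kPa
  T = 333.4 K: ΣzᵢPᵢˢᵃᵗ = 273.94 kPa
  T = 342.7 K: ΣzᵢPᵢˢᵃᵗ = 357.30 kPa
  T = 347.4 K: ΣzᵢPᵢˢᵃᵗ = 406.47 kPa
  T = 345.0 K: ΣzᵢPᵢˢᵃᵗ = 380.74 kPa
  T = 343.9 K: ΣzᵢPᵢˢᵃᵗ = 369.38 kPa
Interpolating between 342.7 K and 343.9 K gives T ≈ 343.6 K.

T = 343.6 K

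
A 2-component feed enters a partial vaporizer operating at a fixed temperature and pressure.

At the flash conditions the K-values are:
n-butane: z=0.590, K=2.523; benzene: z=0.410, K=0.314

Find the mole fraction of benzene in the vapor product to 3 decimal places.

y_benzene = 0.216

Material balance + equilibrium reduce to Σ zᵢ(Kᵢ−1)/(1+ψ(Kᵢ−1)) = 0.
Check two-phase: ΣzᵢKᵢ = 1.617 > 1 and Σzᵢ/Kᵢ = 1.540 > 1, so g(0) = 0.617 > 0 and g(1) = -0.540 < 0.
Binary case is linear: z₁(K₁−1)(1+ψ(K₂−1)) + z₂(K₂−1)(1+ψ(K₁−1)) = 0
⇒ ψ = [z₁(K₁−1)+z₂(K₂−1)] / [−(K₁−1)(K₂−1)] = 0.6173/1.0448 = 0.591
Compositions from xᵢ = zᵢ/(1+ψ(Kᵢ−1)), yᵢ = Kᵢxᵢ:
  n-butane: x = 0.311, y = 0.784
  benzene: x = 0.689, y = 0.216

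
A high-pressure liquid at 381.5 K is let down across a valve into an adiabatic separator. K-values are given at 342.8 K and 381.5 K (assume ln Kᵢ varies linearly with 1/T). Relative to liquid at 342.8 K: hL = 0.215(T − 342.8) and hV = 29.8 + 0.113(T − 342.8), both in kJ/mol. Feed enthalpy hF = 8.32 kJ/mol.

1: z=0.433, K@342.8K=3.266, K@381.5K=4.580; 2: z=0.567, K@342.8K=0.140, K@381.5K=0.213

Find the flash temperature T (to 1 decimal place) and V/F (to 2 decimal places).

T = 345.2 K, V/F = 0.26

Adiabatic flash: solve Rachford–Rice at each trial T, then check hF = ψ·hV(T) + (1−ψ)·hL(T).
  T = 342.8 K: K = (3.266, 0.140), RR gives ψ = 0.253, H_out = 7.547 kJ/mol
  T = 381.5 K: K = (4.580, 0.213), RR gives ψ = 0.392, H_out = 18.450 kJ/mol
  T = 362.1 K: K = (3.901, 0.175), RR gives ψ = 0.329, H_out = 13.309 kJ/mol
  T = 352.5 K: K = (3.580, 0.157), RR gives ψ = 0.294, H_out = 10.549 kJ/mol
  T = 347.6 K: K = (3.420, 0.148), RR gives ψ = 0.274, H_out = 9.064 kJ/mol
  T = 345.2 K: K = (3.343, 0.144), RR gives ψ = 0.264, H_out = 8.314 kJ/mol
Linear interpolation between T = 345.2 (H_out = 8.314) and T = 347.6 (H_out = 9.064) on hF = 8.32 gives T ≈ 345.2 K, at which ψ = 0.26.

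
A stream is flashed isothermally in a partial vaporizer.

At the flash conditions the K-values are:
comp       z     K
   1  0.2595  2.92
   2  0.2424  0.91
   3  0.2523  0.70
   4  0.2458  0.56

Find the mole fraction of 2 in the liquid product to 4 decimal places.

Rachford–Rice: g(ψ) = Σ zᵢ(Kᵢ−1)/(1+ψ(Kᵢ−1)) = 0.
g(0) = ΣzᵢKᵢ − 1 = 0.2926 and g(1) = 1 − Σzᵢ/Kᵢ = -0.1546, so a root lies in (0, 1).
Iterate (Newton) starting at ψ = 0.68:
  ψ = 0.6800: g = -0.05655, g' = -0.3149 → ψ = 0.5004
  ψ = 0.5004: g = 0.00350, g' = -0.3607 → ψ = 0.5101
  ψ = 0.5101: g = 0.00002, g' = -0.3571 → ψ = 0.5102
Converged at ψ = 0.5102.
Compositions from xᵢ = zᵢ/(1+ψ(Kᵢ−1)), yᵢ = Kᵢxᵢ:
  1: x = 0.1311, y = 0.3828
  2: x = 0.2541, y = 0.2312
  3: x = 0.2979, y = 0.2085
  4: x = 0.3169, y = 0.1775

x_2 = 0.2541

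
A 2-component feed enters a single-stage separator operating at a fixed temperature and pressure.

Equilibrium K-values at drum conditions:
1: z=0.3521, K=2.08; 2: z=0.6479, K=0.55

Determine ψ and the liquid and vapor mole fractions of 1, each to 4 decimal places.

ψ = 0.1825, x_1 = 0.2941, y_1 = 0.6118

Material balance + equilibrium reduce to Σ zᵢ(Kᵢ−1)/(1+ψ(Kᵢ−1)) = 0.
Check two-phase: ΣzᵢKᵢ = 1.0887 > 1 and Σzᵢ/Kᵢ = 1.3473 > 1, so g(0) = 0.0887 > 0 and g(1) = -0.3473 < 0.
Binary case is linear: z₁(K₁−1)(1+ψ(K₂−1)) + z₂(K₂−1)(1+ψ(K₁−1)) = 0
⇒ ψ = [z₁(K₁−1)+z₂(K₂−1)] / [−(K₁−1)(K₂−1)] = 0.08871/0.48600 = 0.1825
Compositions from xᵢ = zᵢ/(1+ψ(Kᵢ−1)), yᵢ = Kᵢxᵢ:
  1: x = 0.2941, y = 0.6118
  2: x = 0.7059, y = 0.3882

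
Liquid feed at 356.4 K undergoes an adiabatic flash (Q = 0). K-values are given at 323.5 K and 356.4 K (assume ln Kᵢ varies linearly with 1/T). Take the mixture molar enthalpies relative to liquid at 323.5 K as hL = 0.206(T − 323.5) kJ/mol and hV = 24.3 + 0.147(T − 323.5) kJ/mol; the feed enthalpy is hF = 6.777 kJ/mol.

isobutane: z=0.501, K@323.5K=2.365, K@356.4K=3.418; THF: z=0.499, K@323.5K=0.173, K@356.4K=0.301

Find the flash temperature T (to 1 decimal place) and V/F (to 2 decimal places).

Adiabatic flash: solve Rachford–Rice at each trial T, then check hF = ψ·hV(T) + (1−ψ)·hL(T).
  T = 323.5 K: K = (2.365, 0.173), RR gives ψ = 0.240, H_out = 5.838 kJ/mol
  T = 356.4 K: K = (3.418, 0.301), RR gives ψ = 0.510, H_out = 18.189 kJ/mol
  T = 339.9 K: K = (2.867, 0.231), RR gives ψ = 0.384, H_out = 12.345 kJ/mol
  T = 331.7 K: K = (2.610, 0.201), RR gives ψ = 0.317, H_out = 9.235 kJ/mol
  T = 327.6 K: K = (2.486, 0.186), RR gives ψ = 0.280, H_out = 7.582 kJ/mol
  T = 325.6 K: K = (2.427, 0.180), RR gives ψ = 0.261, H_out = 6.744 kJ/mol
Linear interpolation between T = 325.6 (H_out = 6.744) and T = 327.6 (H_out = 7.582) on hF = 6.777 gives T ≈ 325.7 K, at which ψ = 0.26.

T = 325.7 K, V/F = 0.26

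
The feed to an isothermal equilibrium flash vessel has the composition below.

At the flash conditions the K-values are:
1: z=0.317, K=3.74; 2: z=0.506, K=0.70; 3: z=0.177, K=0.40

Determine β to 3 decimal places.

β = 0.561

Let β = V/F and solve Σ zᵢ(Kᵢ−1)/(1+β(Kᵢ−1)) = 0.
g(0) = ΣzᵢKᵢ − 1 = 0.611 and g(1) = 1 − Σzᵢ/Kᵢ = -0.250, so a root lies in (0, 1).
Newton iteration, β⁰ = 0.69:
  β = 0.690: g = -0.0722, g' = -0.543 → β = 0.557
  β = 0.557: g = 0.0020, g' = -0.582 → β = 0.561
Converged at β = 0.561.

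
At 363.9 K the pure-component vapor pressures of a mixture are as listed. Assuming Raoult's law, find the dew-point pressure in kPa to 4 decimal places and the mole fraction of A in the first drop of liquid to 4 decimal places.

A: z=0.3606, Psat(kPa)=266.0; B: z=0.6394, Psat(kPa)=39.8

Pdew = 57.4021 kPa, x_A = 0.0778

At the dew point ψ → 1, so Σzᵢ/Kᵢ = 1 with Kᵢ = Pᵢˢᵃᵗ/P ⇒ 1/P = Σzᵢ/Pᵢˢᵃᵗ.
1/P = 0.3606/266.0 + 0.6394/39.8 = 0.0174210 ⇒ P = 57.4021 kPa
xᵢ = zᵢP/Pᵢˢᵃᵗ ⇒ x_A = 0.3606·57.4021/266.0 = 0.0778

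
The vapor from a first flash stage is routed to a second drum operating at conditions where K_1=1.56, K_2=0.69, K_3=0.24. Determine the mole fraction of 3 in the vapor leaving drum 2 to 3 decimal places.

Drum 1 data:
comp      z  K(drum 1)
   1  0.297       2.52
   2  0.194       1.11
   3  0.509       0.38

y_3 (drum 2) = 0.066

Drum 1:
Material balance + equilibrium reduce to Σ zᵢ(Kᵢ−1)/(1+ψ₁(Kᵢ−1)) = 0.
Feasibility: ΣzᵢKᵢ = 1.157, Σzᵢ/Kᵢ = 1.632 — both > 1, two phases present.
Newton–Raphson from ψ₁ = 0.5:
  ψ₁ = 0.500: g = -0.1806, g' = -0.635 → ψ₁ = 0.215
  ψ₁ = 0.215: g = -0.0033, g' = -0.652 → ψ₁ = 0.210
Converged at ψ₁ = 0.210.
Drum-1 compositions:
  1: x = 0.225, y = 0.567
  2: x = 0.190, y = 0.210
  3: x = 0.585, y = 0.222
Drum-2 feed = drum-1 vapor: z₂ = (0.5671, 0.2105, 0.2224).
Drum 2:
Rachford–Rice: g(ψ₂) = Σ zᵢ(Kᵢ−1)/(1+ψ₂(Kᵢ−1)) = 0.
g(0) = ΣzᵢKᵢ − 1 = 0.083 and g(1) = 1 − Σzᵢ/Kᵢ = -0.595, so a root lies in (0, 1).
Iterate (Newton) starting at ψ₂ = 0.5:
  ψ₂ = 0.500: g = -0.1018, g' = -0.471 → ψ₂ = 0.284
  ψ₂ = 0.284: g = -0.0131, g' = -0.366 → ψ₂ = 0.248
Converged at ψ₂ = 0.248.
  1: x = 0.498, y = 0.777
  2: x = 0.228, y = 0.157
  3: x = 0.274, y = 0.066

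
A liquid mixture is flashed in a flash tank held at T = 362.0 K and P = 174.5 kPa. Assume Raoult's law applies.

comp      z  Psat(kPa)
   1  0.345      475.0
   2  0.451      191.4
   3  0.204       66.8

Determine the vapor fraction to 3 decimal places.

ψ = 0.882

Raoult's law: Kᵢ = Pᵢˢᵃᵗ/P = Pᵢˢᵃᵗ/174.5.
  K_1 = 475.0/174.5 = 2.72206, K_2 = 191.4/174.5 = 1.09685, K_3 = 66.8/174.5 = 0.38281
Let ψ = V/F and solve Σ zᵢ(Kᵢ−1)/(1+ψ(Kᵢ−1)) = 0.
Check two-phase: ΣzᵢKᵢ = 1.512 > 1 and Σzᵢ/Kᵢ = 1.071 > 1, so g(0) = 0.512 > 0 and g(1) = -0.071 < 0.
Newton iteration, ψ⁰ = 0.5:
  ψ = 0.500: g = 0.1788, g' = -0.462 → ψ = 0.887
  ψ = 0.887: g = -0.0030, g' = -0.543 → ψ = 0.882
Converged at ψ = 0.882.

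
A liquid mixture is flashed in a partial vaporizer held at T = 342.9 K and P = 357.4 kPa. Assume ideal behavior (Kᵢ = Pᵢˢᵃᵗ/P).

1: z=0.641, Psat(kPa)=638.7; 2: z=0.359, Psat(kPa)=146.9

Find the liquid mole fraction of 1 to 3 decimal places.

Raoult's law: Kᵢ = Pᵢˢᵃᵗ/P = Pᵢˢᵃᵗ/357.4.
  K_1 = 638.7/357.4 = 1.78707, K_2 = 146.9/357.4 = 0.41102
Rachford–Rice: g(V/F) = Σ zᵢ(Kᵢ−1)/(1+V/F(Kᵢ−1)) = 0.
Check two-phase: ΣzᵢKᵢ = 1.293 > 1 and Σzᵢ/Kᵢ = 1.232 > 1, so g(0) = 0.293 > 0 and g(1) = -0.232 < 0.
Newton–Raphson from V/F = 0.5:
  V/F = 0.500: g = 0.0623, g' = -0.455 → V/F = 0.637
  V/F = 0.637: g = -0.0024, g' = -0.495 → V/F = 0.632
Converged at V/F = 0.632.
Compositions from xᵢ = zᵢ/(1+V/F(Kᵢ−1)), yᵢ = Kᵢxᵢ:
  1: x = 0.428, y = 0.765
  2: x = 0.572, y = 0.235

x_1 = 0.428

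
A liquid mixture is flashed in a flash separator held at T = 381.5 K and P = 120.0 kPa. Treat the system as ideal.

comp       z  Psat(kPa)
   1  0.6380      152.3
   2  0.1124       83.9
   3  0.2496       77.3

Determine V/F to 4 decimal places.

V/F = 0.5361

Raoult's law: Kᵢ = Pᵢˢᵃᵗ/P = Pᵢˢᵃᵗ/120.0.
  K_1 = 152.3/120.0 = 1.269167, K_2 = 83.9/120.0 = 0.699167, K_3 = 77.3/120.0 = 0.644167
Material balance + equilibrium reduce to Σ zᵢ(Kᵢ−1)/(1+V/F(Kᵢ−1)) = 0.
Feasibility: ΣzᵢKᵢ = 1.0491, Σzᵢ/Kᵢ = 1.0509 — both > 1, two phases present.
Newton–Raphson from V/F = 0.35:
  V/F = 0.3500: g = 0.01770, g' = -0.0925 → V/F = 0.5412
  V/F = 0.5412: g = -0.00050, g' = -0.0982 → V/F = 0.5362
Converged at V/F = 0.5361.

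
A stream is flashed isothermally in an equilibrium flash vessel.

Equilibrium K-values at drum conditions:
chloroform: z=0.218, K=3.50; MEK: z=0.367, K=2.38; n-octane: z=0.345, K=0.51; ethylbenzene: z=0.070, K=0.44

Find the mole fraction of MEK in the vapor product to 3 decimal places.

y_MEK = 0.385

Material balance + equilibrium reduce to Σ zᵢ(Kᵢ−1)/(1+V/F(Kᵢ−1)) = 0.
Feasibility: ΣzᵢKᵢ = 1.843, Σzᵢ/Kᵢ = 1.052 — both > 1, two phases present.
Newton iteration, V/F⁰ = 0.46:
  V/F = 0.460: g = 0.2922, g' = -0.734 → V/F = 0.858
  V/F = 0.858: g = 0.0380, g' = -0.612 → V/F = 0.920
  V/F = 0.920: g = -0.0005, g' = -0.629 → V/F = 0.919
Converged at V/F = 0.919.
Compositions from xᵢ = zᵢ/(1+V/F(Kᵢ−1)), yᵢ = Kᵢxᵢ:
  chloroform: x = 0.066, y = 0.231
  MEK: x = 0.162, y = 0.385
  n-octane: x = 0.628, y = 0.320
  ethylbenzene: x = 0.144, y = 0.063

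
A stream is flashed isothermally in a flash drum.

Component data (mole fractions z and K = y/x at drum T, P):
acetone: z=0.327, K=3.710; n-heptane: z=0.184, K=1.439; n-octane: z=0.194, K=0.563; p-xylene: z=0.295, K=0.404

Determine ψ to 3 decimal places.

ψ = 0.619

Let ψ = V/F and solve Σ zᵢ(Kᵢ−1)/(1+ψ(Kᵢ−1)) = 0.
Check two-phase: ΣzᵢKᵢ = 1.706 > 1 and Σzᵢ/Kᵢ = 1.291 > 1, so g(0) = 0.706 > 0 and g(1) = -0.291 < 0.
Iterate (Newton) starting at ψ = 0.52:
  ψ = 0.520: g = 0.0691, g' = -0.719 → ψ = 0.616
  ψ = 0.616: g = 0.0017, g' = -0.690 → ψ = 0.619
Converged at ψ = 0.619.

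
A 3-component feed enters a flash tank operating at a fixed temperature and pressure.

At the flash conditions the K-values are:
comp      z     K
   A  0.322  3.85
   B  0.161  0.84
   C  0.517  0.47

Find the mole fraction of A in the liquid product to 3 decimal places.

x_A = 0.138

Rachford–Rice: g(β) = Σ zᵢ(Kᵢ−1)/(1+β(Kᵢ−1)) = 0.
g(0) = ΣzᵢKᵢ − 1 = 0.618 and g(1) = 1 − Σzᵢ/Kᵢ = -0.375, so a root lies in (0, 1).
Newton iteration, β⁰ = 0.42:
  β = 0.420: g = 0.0376, g' = -0.787 → β = 0.468
  β = 0.468: g = 0.0011, g' = -0.742 → β = 0.469
Converged at β = 0.469.
Compositions from xᵢ = zᵢ/(1+β(Kᵢ−1)), yᵢ = Kᵢxᵢ:
  A: x = 0.138, y = 0.530
  B: x = 0.174, y = 0.146
  C: x = 0.688, y = 0.323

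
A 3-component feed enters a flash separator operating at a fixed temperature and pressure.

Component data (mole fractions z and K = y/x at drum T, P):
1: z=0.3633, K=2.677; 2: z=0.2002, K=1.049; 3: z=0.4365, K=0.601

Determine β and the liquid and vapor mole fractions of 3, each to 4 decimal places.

β = 0.8412, x_3 = 0.6570, y_3 = 0.3949

Iterate (Newton) starting at β = 0.62:
  β = 0.6200: g = 0.07680, g' = -0.3687 → β = 0.8283
  β = 0.8283: g = 0.00431, g' = -0.3345 → β = 0.8412
Converged at β = 0.8412.
Compositions from xᵢ = zᵢ/(1+β(Kᵢ−1)), yᵢ = Kᵢxᵢ:
  1: x = 0.1507, y = 0.4034
  2: x = 0.1923, y = 0.2017
  3: x = 0.6570, y = 0.3949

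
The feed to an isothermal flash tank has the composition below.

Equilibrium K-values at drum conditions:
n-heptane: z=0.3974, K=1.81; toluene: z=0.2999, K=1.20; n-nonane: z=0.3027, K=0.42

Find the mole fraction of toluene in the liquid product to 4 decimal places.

x_toluene = 0.2677

Rachford–Rice: g(V/F) = Σ zᵢ(Kᵢ−1)/(1+V/F(Kᵢ−1)) = 0.
Check two-phase: ΣzᵢKᵢ = 1.2063 > 1 and Σzᵢ/Kᵢ = 1.1902 > 1, so g(0) = 0.2063 > 0 and g(1) = -0.1902 < 0.
Newton–Raphson from V/F = 0.5:
  V/F = 0.5000: g = 0.03636, g' = -0.3440 → V/F = 0.6057
  V/F = 0.6057: g = -0.00120, g' = -0.3689 → V/F = 0.6024
Converged at V/F = 0.6024.
Compositions from xᵢ = zᵢ/(1+V/F(Kᵢ−1)), yᵢ = Kᵢxᵢ:
  n-heptane: x = 0.2671, y = 0.4834
  toluene: x = 0.2677, y = 0.3212
  n-nonane: x = 0.4653, y = 0.1954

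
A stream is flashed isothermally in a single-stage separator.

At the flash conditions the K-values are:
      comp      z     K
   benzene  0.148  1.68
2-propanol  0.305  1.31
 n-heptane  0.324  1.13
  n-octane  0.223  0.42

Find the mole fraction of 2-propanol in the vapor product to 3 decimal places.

Rachford–Rice: g(ψ) = Σ zᵢ(Kᵢ−1)/(1+ψ(Kᵢ−1)) = 0.
Check two-phase: ΣzᵢKᵢ = 1.108 > 1 and Σzᵢ/Kᵢ = 1.139 > 1, so g(0) = 0.108 > 0 and g(1) = -0.139 < 0.
Iterate (Newton) starting at ψ = 0.39:
  ψ = 0.390: g = 0.0368, g' = -0.196 → ψ = 0.578
  ψ = 0.578: g = -0.0029, g' = -0.231 → ψ = 0.565
Converged at ψ = 0.565.
Compositions from xᵢ = zᵢ/(1+ψ(Kᵢ−1)), yᵢ = Kᵢxᵢ:
  benzene: x = 0.107, y = 0.180
  2-propanol: x = 0.260, y = 0.340
  n-heptane: x = 0.302, y = 0.341
  n-octane: x = 0.332, y = 0.139

y_2-propanol = 0.340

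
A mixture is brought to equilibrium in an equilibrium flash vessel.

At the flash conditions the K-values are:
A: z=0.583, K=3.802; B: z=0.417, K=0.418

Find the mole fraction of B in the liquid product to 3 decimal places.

Rachford–Rice: g(V/F) = Σ zᵢ(Kᵢ−1)/(1+V/F(Kᵢ−1)) = 0.
Feasibility: ΣzᵢKᵢ = 2.391, Σzᵢ/Kᵢ = 1.151 — both > 1, two phases present.
Binary case is linear: z₁(K₁−1)(1+V/F(K₂−1)) + z₂(K₂−1)(1+V/F(K₁−1)) = 0
⇒ V/F = [z₁(K₁−1)+z₂(K₂−1)] / [−(K₁−1)(K₂−1)] = 1.3909/1.6308 = 0.853
Compositions from xᵢ = zᵢ/(1+V/F(Kᵢ−1)), yᵢ = Kᵢxᵢ:
  A: x = 0.172, y = 0.654
  B: x = 0.828, y = 0.346

x_B = 0.828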